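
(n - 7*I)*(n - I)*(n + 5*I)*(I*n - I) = I*n^4 + 3*n^3 - I*n^3 - 3*n^2 + 33*I*n^2 + 35*n - 33*I*n - 35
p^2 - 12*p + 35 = (p - 7)*(p - 5)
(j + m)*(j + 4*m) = j^2 + 5*j*m + 4*m^2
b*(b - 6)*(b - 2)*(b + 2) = b^4 - 6*b^3 - 4*b^2 + 24*b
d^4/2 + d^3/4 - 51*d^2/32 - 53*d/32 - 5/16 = (d/2 + 1/2)*(d - 2)*(d + 1/4)*(d + 5/4)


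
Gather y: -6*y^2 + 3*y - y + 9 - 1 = -6*y^2 + 2*y + 8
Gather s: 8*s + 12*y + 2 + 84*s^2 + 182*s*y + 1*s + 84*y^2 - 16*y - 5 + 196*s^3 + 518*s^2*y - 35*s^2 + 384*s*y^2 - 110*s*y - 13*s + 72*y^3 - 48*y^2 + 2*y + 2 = 196*s^3 + s^2*(518*y + 49) + s*(384*y^2 + 72*y - 4) + 72*y^3 + 36*y^2 - 2*y - 1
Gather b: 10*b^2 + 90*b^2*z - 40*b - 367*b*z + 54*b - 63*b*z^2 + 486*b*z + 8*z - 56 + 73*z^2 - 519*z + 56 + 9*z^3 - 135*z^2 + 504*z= b^2*(90*z + 10) + b*(-63*z^2 + 119*z + 14) + 9*z^3 - 62*z^2 - 7*z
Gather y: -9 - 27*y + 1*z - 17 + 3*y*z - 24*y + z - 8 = y*(3*z - 51) + 2*z - 34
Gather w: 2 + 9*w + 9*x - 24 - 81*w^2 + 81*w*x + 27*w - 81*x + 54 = -81*w^2 + w*(81*x + 36) - 72*x + 32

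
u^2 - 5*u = u*(u - 5)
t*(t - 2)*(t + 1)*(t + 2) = t^4 + t^3 - 4*t^2 - 4*t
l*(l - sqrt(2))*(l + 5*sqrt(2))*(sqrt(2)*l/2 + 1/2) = sqrt(2)*l^4/2 + 9*l^3/2 - 3*sqrt(2)*l^2 - 5*l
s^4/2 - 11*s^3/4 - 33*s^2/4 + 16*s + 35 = (s/2 + 1)*(s - 7)*(s - 5/2)*(s + 2)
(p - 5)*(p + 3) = p^2 - 2*p - 15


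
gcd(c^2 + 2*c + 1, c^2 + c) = c + 1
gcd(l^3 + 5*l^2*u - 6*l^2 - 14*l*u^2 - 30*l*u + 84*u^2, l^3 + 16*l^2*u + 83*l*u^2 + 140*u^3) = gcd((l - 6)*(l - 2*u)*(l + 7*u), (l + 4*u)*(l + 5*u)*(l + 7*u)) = l + 7*u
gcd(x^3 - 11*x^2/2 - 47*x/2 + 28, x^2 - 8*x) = x - 8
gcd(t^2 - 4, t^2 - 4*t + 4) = t - 2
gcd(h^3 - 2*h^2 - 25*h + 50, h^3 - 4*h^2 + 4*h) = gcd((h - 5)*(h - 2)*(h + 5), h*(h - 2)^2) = h - 2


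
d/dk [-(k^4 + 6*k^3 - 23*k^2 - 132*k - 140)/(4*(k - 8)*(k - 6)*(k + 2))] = (-k^4 + 28*k^3 - 119*k^2 - 524*k + 2468)/(4*(k^4 - 28*k^3 + 292*k^2 - 1344*k + 2304))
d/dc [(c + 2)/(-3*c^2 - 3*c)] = (c^2 + 4*c + 2)/(3*c^2*(c^2 + 2*c + 1))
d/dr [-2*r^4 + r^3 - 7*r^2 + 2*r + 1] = -8*r^3 + 3*r^2 - 14*r + 2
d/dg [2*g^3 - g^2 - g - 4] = 6*g^2 - 2*g - 1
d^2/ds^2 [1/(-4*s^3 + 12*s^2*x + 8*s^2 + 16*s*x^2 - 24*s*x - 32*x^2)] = ((3*s - 3*x - 2)*(s^3 - 3*s^2*x - 2*s^2 - 4*s*x^2 + 6*s*x + 8*x^2) - (-3*s^2 + 6*s*x + 4*s + 4*x^2 - 6*x)^2)/(2*(s^3 - 3*s^2*x - 2*s^2 - 4*s*x^2 + 6*s*x + 8*x^2)^3)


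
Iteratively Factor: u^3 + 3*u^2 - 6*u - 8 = (u + 4)*(u^2 - u - 2) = (u + 1)*(u + 4)*(u - 2)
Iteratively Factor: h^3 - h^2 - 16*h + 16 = (h - 1)*(h^2 - 16) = (h - 1)*(h + 4)*(h - 4)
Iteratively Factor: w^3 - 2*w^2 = (w - 2)*(w^2) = w*(w - 2)*(w)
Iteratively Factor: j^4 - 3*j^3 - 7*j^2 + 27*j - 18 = (j + 3)*(j^3 - 6*j^2 + 11*j - 6) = (j - 3)*(j + 3)*(j^2 - 3*j + 2) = (j - 3)*(j - 1)*(j + 3)*(j - 2)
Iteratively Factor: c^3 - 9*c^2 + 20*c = (c - 4)*(c^2 - 5*c) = (c - 5)*(c - 4)*(c)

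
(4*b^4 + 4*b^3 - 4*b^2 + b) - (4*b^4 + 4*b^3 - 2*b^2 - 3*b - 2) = -2*b^2 + 4*b + 2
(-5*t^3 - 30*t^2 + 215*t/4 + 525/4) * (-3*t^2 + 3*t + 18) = 15*t^5 + 75*t^4 - 1365*t^3/4 - 1545*t^2/2 + 5445*t/4 + 4725/2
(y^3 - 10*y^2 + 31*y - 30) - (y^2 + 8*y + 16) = y^3 - 11*y^2 + 23*y - 46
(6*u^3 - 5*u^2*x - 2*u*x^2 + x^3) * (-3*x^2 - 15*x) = -18*u^3*x^2 - 90*u^3*x + 15*u^2*x^3 + 75*u^2*x^2 + 6*u*x^4 + 30*u*x^3 - 3*x^5 - 15*x^4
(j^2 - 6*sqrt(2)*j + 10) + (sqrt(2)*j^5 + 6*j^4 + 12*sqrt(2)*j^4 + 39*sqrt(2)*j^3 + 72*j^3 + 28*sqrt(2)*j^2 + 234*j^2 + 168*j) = sqrt(2)*j^5 + 6*j^4 + 12*sqrt(2)*j^4 + 39*sqrt(2)*j^3 + 72*j^3 + 28*sqrt(2)*j^2 + 235*j^2 - 6*sqrt(2)*j + 168*j + 10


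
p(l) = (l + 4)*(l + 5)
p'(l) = 2*l + 9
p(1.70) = 38.19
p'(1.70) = 12.40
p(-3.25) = 1.31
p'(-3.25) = 2.50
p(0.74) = 27.21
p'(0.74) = 10.48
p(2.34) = 46.54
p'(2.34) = 13.68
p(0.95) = 29.45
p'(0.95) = 10.90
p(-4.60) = -0.24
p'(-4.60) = -0.20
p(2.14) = 43.84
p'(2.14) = 13.28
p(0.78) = 27.63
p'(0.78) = 10.56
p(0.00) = 20.00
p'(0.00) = 9.00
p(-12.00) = 56.00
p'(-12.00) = -15.00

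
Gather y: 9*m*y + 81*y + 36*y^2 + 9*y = 36*y^2 + y*(9*m + 90)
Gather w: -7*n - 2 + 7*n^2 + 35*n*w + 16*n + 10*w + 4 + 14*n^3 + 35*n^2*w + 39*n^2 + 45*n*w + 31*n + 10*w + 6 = 14*n^3 + 46*n^2 + 40*n + w*(35*n^2 + 80*n + 20) + 8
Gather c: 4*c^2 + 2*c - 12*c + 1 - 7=4*c^2 - 10*c - 6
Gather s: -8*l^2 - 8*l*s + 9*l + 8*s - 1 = -8*l^2 + 9*l + s*(8 - 8*l) - 1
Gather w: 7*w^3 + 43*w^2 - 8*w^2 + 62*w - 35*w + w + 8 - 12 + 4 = 7*w^3 + 35*w^2 + 28*w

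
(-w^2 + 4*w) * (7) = -7*w^2 + 28*w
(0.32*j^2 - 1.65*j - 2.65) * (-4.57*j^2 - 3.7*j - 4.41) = -1.4624*j^4 + 6.3565*j^3 + 16.8043*j^2 + 17.0815*j + 11.6865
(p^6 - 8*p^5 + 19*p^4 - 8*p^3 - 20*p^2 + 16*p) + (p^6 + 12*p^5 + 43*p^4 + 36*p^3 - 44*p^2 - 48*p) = 2*p^6 + 4*p^5 + 62*p^4 + 28*p^3 - 64*p^2 - 32*p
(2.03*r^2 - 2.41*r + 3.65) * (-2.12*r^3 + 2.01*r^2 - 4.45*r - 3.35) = -4.3036*r^5 + 9.1895*r^4 - 21.6156*r^3 + 11.2605*r^2 - 8.169*r - 12.2275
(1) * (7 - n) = 7 - n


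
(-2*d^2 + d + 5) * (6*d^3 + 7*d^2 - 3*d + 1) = -12*d^5 - 8*d^4 + 43*d^3 + 30*d^2 - 14*d + 5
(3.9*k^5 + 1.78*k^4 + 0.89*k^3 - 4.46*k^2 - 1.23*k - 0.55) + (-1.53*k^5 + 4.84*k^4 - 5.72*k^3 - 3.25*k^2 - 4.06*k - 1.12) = 2.37*k^5 + 6.62*k^4 - 4.83*k^3 - 7.71*k^2 - 5.29*k - 1.67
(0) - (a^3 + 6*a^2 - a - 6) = -a^3 - 6*a^2 + a + 6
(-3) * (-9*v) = 27*v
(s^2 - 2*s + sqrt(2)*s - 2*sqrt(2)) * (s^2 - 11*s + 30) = s^4 - 13*s^3 + sqrt(2)*s^3 - 13*sqrt(2)*s^2 + 52*s^2 - 60*s + 52*sqrt(2)*s - 60*sqrt(2)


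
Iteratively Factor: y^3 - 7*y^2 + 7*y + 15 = (y - 3)*(y^2 - 4*y - 5) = (y - 5)*(y - 3)*(y + 1)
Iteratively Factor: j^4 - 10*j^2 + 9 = (j - 1)*(j^3 + j^2 - 9*j - 9) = (j - 1)*(j + 1)*(j^2 - 9) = (j - 1)*(j + 1)*(j + 3)*(j - 3)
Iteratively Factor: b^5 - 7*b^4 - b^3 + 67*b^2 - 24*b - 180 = (b - 3)*(b^4 - 4*b^3 - 13*b^2 + 28*b + 60) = (b - 3)^2*(b^3 - b^2 - 16*b - 20) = (b - 3)^2*(b + 2)*(b^2 - 3*b - 10) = (b - 5)*(b - 3)^2*(b + 2)*(b + 2)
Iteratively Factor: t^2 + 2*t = (t + 2)*(t)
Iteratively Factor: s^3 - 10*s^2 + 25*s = (s - 5)*(s^2 - 5*s) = s*(s - 5)*(s - 5)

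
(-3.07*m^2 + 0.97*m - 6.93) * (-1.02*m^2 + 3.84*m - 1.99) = 3.1314*m^4 - 12.7782*m^3 + 16.9027*m^2 - 28.5415*m + 13.7907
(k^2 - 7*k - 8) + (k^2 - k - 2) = 2*k^2 - 8*k - 10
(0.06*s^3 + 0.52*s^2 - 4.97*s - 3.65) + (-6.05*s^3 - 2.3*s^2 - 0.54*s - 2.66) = -5.99*s^3 - 1.78*s^2 - 5.51*s - 6.31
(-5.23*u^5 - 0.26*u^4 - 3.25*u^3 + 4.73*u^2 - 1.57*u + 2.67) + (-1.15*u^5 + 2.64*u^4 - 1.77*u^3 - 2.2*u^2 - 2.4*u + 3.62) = -6.38*u^5 + 2.38*u^4 - 5.02*u^3 + 2.53*u^2 - 3.97*u + 6.29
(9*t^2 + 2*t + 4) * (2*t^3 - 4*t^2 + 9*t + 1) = 18*t^5 - 32*t^4 + 81*t^3 + 11*t^2 + 38*t + 4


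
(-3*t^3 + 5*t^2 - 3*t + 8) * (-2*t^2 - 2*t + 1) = 6*t^5 - 4*t^4 - 7*t^3 - 5*t^2 - 19*t + 8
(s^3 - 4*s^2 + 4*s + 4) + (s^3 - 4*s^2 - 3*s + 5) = 2*s^3 - 8*s^2 + s + 9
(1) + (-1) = 0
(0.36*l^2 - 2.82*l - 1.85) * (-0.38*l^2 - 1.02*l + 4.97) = -0.1368*l^4 + 0.7044*l^3 + 5.3686*l^2 - 12.1284*l - 9.1945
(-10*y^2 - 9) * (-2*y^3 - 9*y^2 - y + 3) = 20*y^5 + 90*y^4 + 28*y^3 + 51*y^2 + 9*y - 27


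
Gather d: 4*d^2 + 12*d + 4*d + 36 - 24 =4*d^2 + 16*d + 12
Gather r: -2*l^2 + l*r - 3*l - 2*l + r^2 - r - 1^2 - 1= -2*l^2 - 5*l + r^2 + r*(l - 1) - 2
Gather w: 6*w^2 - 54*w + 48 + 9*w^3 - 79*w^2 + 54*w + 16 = 9*w^3 - 73*w^2 + 64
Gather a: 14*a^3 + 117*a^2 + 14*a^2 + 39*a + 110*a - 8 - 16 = 14*a^3 + 131*a^2 + 149*a - 24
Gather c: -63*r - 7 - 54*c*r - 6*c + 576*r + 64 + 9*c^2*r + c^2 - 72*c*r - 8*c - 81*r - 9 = c^2*(9*r + 1) + c*(-126*r - 14) + 432*r + 48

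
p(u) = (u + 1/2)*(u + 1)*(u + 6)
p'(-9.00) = 117.50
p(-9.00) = -204.00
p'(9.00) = 387.50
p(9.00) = 1425.00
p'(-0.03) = 9.05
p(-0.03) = 2.72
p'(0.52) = 18.11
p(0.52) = 10.11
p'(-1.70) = -7.33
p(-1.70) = 3.61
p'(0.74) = 22.24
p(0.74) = 14.54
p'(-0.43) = 3.60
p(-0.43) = 0.22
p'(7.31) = 279.46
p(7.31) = 863.83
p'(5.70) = 192.47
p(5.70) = 486.02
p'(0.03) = 9.95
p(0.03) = 3.29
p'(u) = (u + 1/2)*(u + 1) + (u + 1/2)*(u + 6) + (u + 1)*(u + 6) = 3*u^2 + 15*u + 19/2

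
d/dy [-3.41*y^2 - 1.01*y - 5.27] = -6.82*y - 1.01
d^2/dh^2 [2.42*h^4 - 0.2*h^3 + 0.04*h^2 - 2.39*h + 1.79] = 29.04*h^2 - 1.2*h + 0.08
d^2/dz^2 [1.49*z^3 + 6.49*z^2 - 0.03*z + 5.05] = 8.94*z + 12.98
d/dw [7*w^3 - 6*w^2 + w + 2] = 21*w^2 - 12*w + 1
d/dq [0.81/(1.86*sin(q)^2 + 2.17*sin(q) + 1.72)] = -(3.0132*sin(q) + 1.7577)*cos(q)/(1.86*sin(q)^2 + 2.17*sin(q) + 1.72)^2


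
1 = 1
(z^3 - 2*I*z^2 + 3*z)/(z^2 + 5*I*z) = (z^2 - 2*I*z + 3)/(z + 5*I)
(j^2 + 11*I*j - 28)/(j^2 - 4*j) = (j^2 + 11*I*j - 28)/(j*(j - 4))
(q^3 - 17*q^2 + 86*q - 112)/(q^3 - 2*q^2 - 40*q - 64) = (q^2 - 9*q + 14)/(q^2 + 6*q + 8)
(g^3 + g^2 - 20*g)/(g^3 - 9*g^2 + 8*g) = (g^2 + g - 20)/(g^2 - 9*g + 8)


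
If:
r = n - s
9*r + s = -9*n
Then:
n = 4*s/9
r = -5*s/9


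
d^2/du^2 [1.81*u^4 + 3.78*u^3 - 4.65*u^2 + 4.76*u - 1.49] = 21.72*u^2 + 22.68*u - 9.3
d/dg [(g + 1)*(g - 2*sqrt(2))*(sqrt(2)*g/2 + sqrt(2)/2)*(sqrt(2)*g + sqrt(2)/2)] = 4*g^3 - 6*sqrt(2)*g^2 + 15*g^2/2 - 10*sqrt(2)*g + 4*g - 4*sqrt(2) + 1/2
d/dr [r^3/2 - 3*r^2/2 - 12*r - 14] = 3*r^2/2 - 3*r - 12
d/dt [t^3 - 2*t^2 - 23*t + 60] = 3*t^2 - 4*t - 23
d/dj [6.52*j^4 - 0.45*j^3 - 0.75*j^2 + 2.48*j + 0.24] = 26.08*j^3 - 1.35*j^2 - 1.5*j + 2.48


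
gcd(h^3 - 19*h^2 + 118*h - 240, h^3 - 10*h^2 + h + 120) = h^2 - 13*h + 40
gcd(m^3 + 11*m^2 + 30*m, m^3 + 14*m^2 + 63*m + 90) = m^2 + 11*m + 30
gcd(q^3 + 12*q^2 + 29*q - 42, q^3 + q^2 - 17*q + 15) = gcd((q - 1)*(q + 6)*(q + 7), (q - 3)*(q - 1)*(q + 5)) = q - 1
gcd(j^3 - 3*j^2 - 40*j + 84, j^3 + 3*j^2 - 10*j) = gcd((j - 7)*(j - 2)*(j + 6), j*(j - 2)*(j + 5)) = j - 2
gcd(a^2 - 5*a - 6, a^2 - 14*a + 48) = a - 6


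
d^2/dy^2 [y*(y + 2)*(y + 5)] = 6*y + 14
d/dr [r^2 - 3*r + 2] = 2*r - 3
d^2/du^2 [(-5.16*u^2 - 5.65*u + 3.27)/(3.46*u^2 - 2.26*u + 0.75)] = (-5.6843418860808e-14*u^4 - 215.977352*u^3 + 315.223992*u^2 - 65.450052*u - 8.526096)/(41.421736*u^6 - 81.167448*u^5 + 79.952988*u^4 - 46.731376*u^3 + 17.33085*u^2 - 3.81375*u + 0.421875)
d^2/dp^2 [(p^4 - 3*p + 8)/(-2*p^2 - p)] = 2*(-4*p^6 - 6*p^5 - 3*p^4 + 12*p^3 - 96*p^2 - 48*p - 8)/(p^3*(8*p^3 + 12*p^2 + 6*p + 1))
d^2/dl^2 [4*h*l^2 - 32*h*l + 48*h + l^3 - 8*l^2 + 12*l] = 8*h + 6*l - 16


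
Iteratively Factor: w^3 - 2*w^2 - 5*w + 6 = (w - 3)*(w^2 + w - 2) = (w - 3)*(w - 1)*(w + 2)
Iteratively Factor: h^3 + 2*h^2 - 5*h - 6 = (h + 1)*(h^2 + h - 6) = (h - 2)*(h + 1)*(h + 3)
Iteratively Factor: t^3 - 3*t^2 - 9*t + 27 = (t + 3)*(t^2 - 6*t + 9) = (t - 3)*(t + 3)*(t - 3)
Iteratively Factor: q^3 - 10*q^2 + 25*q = (q - 5)*(q^2 - 5*q) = q*(q - 5)*(q - 5)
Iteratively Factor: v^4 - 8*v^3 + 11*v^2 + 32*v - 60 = (v - 5)*(v^3 - 3*v^2 - 4*v + 12) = (v - 5)*(v + 2)*(v^2 - 5*v + 6) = (v - 5)*(v - 2)*(v + 2)*(v - 3)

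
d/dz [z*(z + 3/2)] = 2*z + 3/2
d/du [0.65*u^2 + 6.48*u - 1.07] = 1.3*u + 6.48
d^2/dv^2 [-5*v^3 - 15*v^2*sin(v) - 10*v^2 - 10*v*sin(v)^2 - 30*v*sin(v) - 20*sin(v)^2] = 15*v^2*sin(v) + 30*v*sin(v) - 60*v*cos(v) - 20*v*cos(2*v) - 30*v - 30*sin(v) - 20*sin(2*v) - 60*cos(v) - 40*cos(2*v) - 20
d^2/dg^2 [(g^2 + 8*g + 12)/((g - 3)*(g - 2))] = 2*(13*g^3 + 18*g^2 - 324*g + 504)/(g^6 - 15*g^5 + 93*g^4 - 305*g^3 + 558*g^2 - 540*g + 216)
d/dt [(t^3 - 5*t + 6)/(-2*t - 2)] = (-2*t^3 - 3*t^2 + 11)/(2*(t^2 + 2*t + 1))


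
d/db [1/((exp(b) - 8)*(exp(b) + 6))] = 2*(1 - exp(b))*exp(b)/(exp(4*b) - 4*exp(3*b) - 92*exp(2*b) + 192*exp(b) + 2304)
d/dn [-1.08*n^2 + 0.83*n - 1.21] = 0.83 - 2.16*n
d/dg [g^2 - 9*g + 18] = 2*g - 9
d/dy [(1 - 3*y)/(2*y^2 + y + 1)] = (-6*y^2 - 3*y + (3*y - 1)*(4*y + 1) - 3)/(2*y^2 + y + 1)^2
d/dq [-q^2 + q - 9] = 1 - 2*q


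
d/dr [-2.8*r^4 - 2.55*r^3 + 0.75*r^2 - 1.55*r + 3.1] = -11.2*r^3 - 7.65*r^2 + 1.5*r - 1.55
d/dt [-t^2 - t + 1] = -2*t - 1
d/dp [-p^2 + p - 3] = 1 - 2*p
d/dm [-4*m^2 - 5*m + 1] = -8*m - 5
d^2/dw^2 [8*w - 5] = 0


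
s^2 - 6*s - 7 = (s - 7)*(s + 1)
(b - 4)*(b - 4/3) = b^2 - 16*b/3 + 16/3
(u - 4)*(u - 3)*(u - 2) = u^3 - 9*u^2 + 26*u - 24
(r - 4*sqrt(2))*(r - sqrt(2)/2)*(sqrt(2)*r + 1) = sqrt(2)*r^3 - 8*r^2 - sqrt(2)*r/2 + 4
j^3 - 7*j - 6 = (j - 3)*(j + 1)*(j + 2)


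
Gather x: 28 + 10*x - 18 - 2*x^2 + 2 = -2*x^2 + 10*x + 12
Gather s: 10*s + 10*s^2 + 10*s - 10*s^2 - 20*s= 0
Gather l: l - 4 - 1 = l - 5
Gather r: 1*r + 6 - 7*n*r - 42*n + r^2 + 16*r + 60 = -42*n + r^2 + r*(17 - 7*n) + 66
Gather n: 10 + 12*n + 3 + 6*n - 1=18*n + 12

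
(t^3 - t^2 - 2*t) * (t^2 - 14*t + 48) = t^5 - 15*t^4 + 60*t^3 - 20*t^2 - 96*t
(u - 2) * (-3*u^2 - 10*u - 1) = -3*u^3 - 4*u^2 + 19*u + 2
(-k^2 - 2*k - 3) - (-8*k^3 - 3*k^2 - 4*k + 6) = 8*k^3 + 2*k^2 + 2*k - 9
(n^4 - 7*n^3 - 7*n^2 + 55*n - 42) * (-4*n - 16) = -4*n^5 + 12*n^4 + 140*n^3 - 108*n^2 - 712*n + 672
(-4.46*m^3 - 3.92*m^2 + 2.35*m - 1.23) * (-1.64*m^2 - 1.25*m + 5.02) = 7.3144*m^5 + 12.0038*m^4 - 21.3432*m^3 - 20.5987*m^2 + 13.3345*m - 6.1746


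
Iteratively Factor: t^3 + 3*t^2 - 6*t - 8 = (t + 4)*(t^2 - t - 2) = (t - 2)*(t + 4)*(t + 1)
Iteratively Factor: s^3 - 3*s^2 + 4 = (s - 2)*(s^2 - s - 2) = (s - 2)*(s + 1)*(s - 2)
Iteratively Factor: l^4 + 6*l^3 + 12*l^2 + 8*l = (l + 2)*(l^3 + 4*l^2 + 4*l) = (l + 2)^2*(l^2 + 2*l) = l*(l + 2)^2*(l + 2)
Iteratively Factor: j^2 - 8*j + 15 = (j - 5)*(j - 3)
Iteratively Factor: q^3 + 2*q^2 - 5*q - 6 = (q + 3)*(q^2 - q - 2) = (q + 1)*(q + 3)*(q - 2)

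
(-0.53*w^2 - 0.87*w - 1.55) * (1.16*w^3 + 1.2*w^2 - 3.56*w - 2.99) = -0.6148*w^5 - 1.6452*w^4 - 0.9552*w^3 + 2.8219*w^2 + 8.1193*w + 4.6345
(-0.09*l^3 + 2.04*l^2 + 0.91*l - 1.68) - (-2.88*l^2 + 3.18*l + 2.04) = -0.09*l^3 + 4.92*l^2 - 2.27*l - 3.72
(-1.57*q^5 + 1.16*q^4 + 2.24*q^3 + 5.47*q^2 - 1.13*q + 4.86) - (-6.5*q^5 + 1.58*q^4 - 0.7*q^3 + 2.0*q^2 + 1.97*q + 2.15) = 4.93*q^5 - 0.42*q^4 + 2.94*q^3 + 3.47*q^2 - 3.1*q + 2.71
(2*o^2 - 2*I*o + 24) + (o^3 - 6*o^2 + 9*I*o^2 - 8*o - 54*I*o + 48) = o^3 - 4*o^2 + 9*I*o^2 - 8*o - 56*I*o + 72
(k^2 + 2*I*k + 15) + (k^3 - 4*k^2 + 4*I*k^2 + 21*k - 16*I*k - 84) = k^3 - 3*k^2 + 4*I*k^2 + 21*k - 14*I*k - 69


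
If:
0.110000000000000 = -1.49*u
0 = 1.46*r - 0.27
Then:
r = 0.18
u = -0.07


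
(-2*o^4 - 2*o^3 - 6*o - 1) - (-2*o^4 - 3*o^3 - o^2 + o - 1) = o^3 + o^2 - 7*o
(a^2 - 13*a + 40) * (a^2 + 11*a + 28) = a^4 - 2*a^3 - 75*a^2 + 76*a + 1120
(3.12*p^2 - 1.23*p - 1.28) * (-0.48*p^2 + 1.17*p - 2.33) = -1.4976*p^4 + 4.2408*p^3 - 8.0943*p^2 + 1.3683*p + 2.9824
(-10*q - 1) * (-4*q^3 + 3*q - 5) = 40*q^4 + 4*q^3 - 30*q^2 + 47*q + 5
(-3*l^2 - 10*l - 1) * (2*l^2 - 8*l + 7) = -6*l^4 + 4*l^3 + 57*l^2 - 62*l - 7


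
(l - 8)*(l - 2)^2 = l^3 - 12*l^2 + 36*l - 32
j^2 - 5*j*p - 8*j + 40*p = (j - 8)*(j - 5*p)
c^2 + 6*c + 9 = (c + 3)^2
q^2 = q^2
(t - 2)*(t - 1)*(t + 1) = t^3 - 2*t^2 - t + 2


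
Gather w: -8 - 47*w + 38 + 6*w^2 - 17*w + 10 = 6*w^2 - 64*w + 40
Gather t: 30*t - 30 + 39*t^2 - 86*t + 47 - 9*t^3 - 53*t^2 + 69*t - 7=-9*t^3 - 14*t^2 + 13*t + 10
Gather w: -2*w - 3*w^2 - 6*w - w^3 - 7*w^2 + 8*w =-w^3 - 10*w^2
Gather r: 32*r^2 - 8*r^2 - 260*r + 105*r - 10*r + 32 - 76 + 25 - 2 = 24*r^2 - 165*r - 21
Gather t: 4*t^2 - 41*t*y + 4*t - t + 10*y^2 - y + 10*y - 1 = 4*t^2 + t*(3 - 41*y) + 10*y^2 + 9*y - 1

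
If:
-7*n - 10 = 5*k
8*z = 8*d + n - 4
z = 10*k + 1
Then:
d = 113*z/112 + 75/112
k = z/10 - 1/10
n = -z/14 - 19/14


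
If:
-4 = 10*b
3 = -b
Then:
No Solution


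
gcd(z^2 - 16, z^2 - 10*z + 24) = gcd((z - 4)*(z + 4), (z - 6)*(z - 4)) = z - 4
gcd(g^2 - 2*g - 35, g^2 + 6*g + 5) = g + 5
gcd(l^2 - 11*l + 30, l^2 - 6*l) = l - 6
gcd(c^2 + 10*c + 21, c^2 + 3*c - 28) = c + 7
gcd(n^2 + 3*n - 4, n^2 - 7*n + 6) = n - 1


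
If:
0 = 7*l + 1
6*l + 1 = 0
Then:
No Solution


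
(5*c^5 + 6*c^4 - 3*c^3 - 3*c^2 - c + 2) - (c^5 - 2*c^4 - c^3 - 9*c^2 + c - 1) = 4*c^5 + 8*c^4 - 2*c^3 + 6*c^2 - 2*c + 3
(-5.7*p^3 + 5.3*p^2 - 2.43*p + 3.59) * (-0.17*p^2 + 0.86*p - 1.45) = 0.969*p^5 - 5.803*p^4 + 13.2361*p^3 - 10.3851*p^2 + 6.6109*p - 5.2055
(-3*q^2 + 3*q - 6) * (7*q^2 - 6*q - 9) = -21*q^4 + 39*q^3 - 33*q^2 + 9*q + 54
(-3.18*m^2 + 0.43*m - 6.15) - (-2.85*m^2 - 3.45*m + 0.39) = -0.33*m^2 + 3.88*m - 6.54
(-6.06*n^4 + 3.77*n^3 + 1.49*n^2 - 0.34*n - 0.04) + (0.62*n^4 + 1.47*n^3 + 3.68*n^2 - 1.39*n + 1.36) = -5.44*n^4 + 5.24*n^3 + 5.17*n^2 - 1.73*n + 1.32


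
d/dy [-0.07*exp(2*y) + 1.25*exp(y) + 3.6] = (1.25 - 0.14*exp(y))*exp(y)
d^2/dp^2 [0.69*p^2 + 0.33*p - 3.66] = 1.38000000000000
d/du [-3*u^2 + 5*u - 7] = 5 - 6*u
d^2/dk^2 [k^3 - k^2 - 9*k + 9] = 6*k - 2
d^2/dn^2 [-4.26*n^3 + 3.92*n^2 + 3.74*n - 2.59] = 7.84 - 25.56*n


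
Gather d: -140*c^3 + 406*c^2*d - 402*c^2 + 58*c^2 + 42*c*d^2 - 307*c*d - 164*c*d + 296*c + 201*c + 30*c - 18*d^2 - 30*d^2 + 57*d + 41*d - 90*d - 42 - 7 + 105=-140*c^3 - 344*c^2 + 527*c + d^2*(42*c - 48) + d*(406*c^2 - 471*c + 8) + 56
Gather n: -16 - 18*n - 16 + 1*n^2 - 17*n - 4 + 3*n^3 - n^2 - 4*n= 3*n^3 - 39*n - 36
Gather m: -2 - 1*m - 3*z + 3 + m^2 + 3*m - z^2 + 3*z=m^2 + 2*m - z^2 + 1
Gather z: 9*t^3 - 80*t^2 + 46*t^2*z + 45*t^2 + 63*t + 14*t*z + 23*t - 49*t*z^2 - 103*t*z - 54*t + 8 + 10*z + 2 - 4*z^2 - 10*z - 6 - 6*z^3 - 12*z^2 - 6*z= 9*t^3 - 35*t^2 + 32*t - 6*z^3 + z^2*(-49*t - 16) + z*(46*t^2 - 89*t - 6) + 4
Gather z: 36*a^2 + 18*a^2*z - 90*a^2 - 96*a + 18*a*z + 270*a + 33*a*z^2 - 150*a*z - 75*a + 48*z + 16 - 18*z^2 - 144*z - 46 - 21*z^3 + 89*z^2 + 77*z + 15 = -54*a^2 + 99*a - 21*z^3 + z^2*(33*a + 71) + z*(18*a^2 - 132*a - 19) - 15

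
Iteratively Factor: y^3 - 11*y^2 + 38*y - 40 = (y - 2)*(y^2 - 9*y + 20) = (y - 4)*(y - 2)*(y - 5)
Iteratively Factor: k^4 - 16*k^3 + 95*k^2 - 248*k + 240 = (k - 4)*(k^3 - 12*k^2 + 47*k - 60) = (k - 4)^2*(k^2 - 8*k + 15) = (k - 4)^2*(k - 3)*(k - 5)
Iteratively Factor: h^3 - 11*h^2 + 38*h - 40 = (h - 2)*(h^2 - 9*h + 20) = (h - 4)*(h - 2)*(h - 5)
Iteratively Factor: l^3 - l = (l + 1)*(l^2 - l) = l*(l + 1)*(l - 1)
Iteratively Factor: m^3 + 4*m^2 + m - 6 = (m + 2)*(m^2 + 2*m - 3) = (m - 1)*(m + 2)*(m + 3)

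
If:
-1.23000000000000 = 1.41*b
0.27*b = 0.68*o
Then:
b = -0.87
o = -0.35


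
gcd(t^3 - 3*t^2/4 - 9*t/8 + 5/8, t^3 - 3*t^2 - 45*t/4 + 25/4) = t - 1/2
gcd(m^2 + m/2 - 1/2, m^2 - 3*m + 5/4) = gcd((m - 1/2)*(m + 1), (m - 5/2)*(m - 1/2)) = m - 1/2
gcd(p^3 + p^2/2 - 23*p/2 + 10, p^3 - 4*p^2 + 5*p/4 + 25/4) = p - 5/2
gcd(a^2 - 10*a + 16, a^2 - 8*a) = a - 8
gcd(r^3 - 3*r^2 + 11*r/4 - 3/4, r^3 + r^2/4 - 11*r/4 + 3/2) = r - 1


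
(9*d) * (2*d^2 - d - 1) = 18*d^3 - 9*d^2 - 9*d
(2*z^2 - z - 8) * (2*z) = 4*z^3 - 2*z^2 - 16*z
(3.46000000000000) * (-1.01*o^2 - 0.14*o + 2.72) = -3.4946*o^2 - 0.4844*o + 9.4112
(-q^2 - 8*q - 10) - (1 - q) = -q^2 - 7*q - 11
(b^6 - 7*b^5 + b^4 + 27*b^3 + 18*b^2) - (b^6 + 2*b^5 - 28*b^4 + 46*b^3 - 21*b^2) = -9*b^5 + 29*b^4 - 19*b^3 + 39*b^2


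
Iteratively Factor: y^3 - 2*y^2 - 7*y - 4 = (y - 4)*(y^2 + 2*y + 1) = (y - 4)*(y + 1)*(y + 1)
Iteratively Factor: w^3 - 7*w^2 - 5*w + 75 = (w + 3)*(w^2 - 10*w + 25) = (w - 5)*(w + 3)*(w - 5)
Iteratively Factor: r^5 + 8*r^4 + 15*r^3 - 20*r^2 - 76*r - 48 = (r - 2)*(r^4 + 10*r^3 + 35*r^2 + 50*r + 24) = (r - 2)*(r + 3)*(r^3 + 7*r^2 + 14*r + 8) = (r - 2)*(r + 3)*(r + 4)*(r^2 + 3*r + 2) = (r - 2)*(r + 2)*(r + 3)*(r + 4)*(r + 1)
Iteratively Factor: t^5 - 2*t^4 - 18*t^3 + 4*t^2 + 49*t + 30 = (t - 5)*(t^4 + 3*t^3 - 3*t^2 - 11*t - 6) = (t - 5)*(t + 1)*(t^3 + 2*t^2 - 5*t - 6) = (t - 5)*(t + 1)*(t + 3)*(t^2 - t - 2) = (t - 5)*(t + 1)^2*(t + 3)*(t - 2)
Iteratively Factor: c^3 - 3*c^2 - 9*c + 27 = (c + 3)*(c^2 - 6*c + 9) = (c - 3)*(c + 3)*(c - 3)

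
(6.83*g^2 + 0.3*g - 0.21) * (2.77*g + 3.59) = 18.9191*g^3 + 25.3507*g^2 + 0.4953*g - 0.7539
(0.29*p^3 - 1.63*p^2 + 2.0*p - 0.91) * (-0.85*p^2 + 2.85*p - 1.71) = -0.2465*p^5 + 2.212*p^4 - 6.8414*p^3 + 9.2608*p^2 - 6.0135*p + 1.5561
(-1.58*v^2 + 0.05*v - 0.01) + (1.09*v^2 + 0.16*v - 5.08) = -0.49*v^2 + 0.21*v - 5.09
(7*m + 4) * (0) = 0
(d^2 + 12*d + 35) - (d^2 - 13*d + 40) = 25*d - 5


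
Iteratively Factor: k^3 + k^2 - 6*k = (k)*(k^2 + k - 6) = k*(k - 2)*(k + 3)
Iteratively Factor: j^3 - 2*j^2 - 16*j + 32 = (j - 2)*(j^2 - 16) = (j - 4)*(j - 2)*(j + 4)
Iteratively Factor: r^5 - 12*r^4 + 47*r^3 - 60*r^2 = (r)*(r^4 - 12*r^3 + 47*r^2 - 60*r) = r^2*(r^3 - 12*r^2 + 47*r - 60) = r^2*(r - 3)*(r^2 - 9*r + 20) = r^2*(r - 5)*(r - 3)*(r - 4)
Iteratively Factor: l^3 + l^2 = (l + 1)*(l^2) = l*(l + 1)*(l)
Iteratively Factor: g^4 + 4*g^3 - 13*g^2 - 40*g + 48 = (g - 1)*(g^3 + 5*g^2 - 8*g - 48) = (g - 1)*(g + 4)*(g^2 + g - 12) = (g - 3)*(g - 1)*(g + 4)*(g + 4)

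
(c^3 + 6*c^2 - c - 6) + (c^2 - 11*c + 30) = c^3 + 7*c^2 - 12*c + 24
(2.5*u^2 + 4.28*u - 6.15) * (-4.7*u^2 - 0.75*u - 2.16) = -11.75*u^4 - 21.991*u^3 + 20.295*u^2 - 4.6323*u + 13.284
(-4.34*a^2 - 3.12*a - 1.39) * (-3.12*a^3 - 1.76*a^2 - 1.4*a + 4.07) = 13.5408*a^5 + 17.3728*a^4 + 15.904*a^3 - 10.8494*a^2 - 10.7524*a - 5.6573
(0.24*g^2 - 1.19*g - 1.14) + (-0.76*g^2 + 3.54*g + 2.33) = -0.52*g^2 + 2.35*g + 1.19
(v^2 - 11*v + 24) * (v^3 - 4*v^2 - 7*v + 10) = v^5 - 15*v^4 + 61*v^3 - 9*v^2 - 278*v + 240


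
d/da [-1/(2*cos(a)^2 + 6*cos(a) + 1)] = -2*(2*cos(a) + 3)*sin(a)/(6*cos(a) + cos(2*a) + 2)^2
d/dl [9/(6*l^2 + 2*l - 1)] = 18*(-6*l - 1)/(6*l^2 + 2*l - 1)^2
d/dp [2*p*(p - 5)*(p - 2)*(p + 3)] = 8*p^3 - 24*p^2 - 44*p + 60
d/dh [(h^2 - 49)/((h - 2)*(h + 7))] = 5/(h^2 - 4*h + 4)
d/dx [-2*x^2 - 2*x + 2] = -4*x - 2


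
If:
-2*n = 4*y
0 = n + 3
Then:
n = -3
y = 3/2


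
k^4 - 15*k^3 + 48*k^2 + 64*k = k*(k - 8)^2*(k + 1)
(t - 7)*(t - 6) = t^2 - 13*t + 42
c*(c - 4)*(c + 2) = c^3 - 2*c^2 - 8*c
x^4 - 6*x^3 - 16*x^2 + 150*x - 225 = (x - 5)*(x - 3)^2*(x + 5)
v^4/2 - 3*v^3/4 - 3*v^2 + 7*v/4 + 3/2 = (v/2 + 1)*(v - 3)*(v - 1)*(v + 1/2)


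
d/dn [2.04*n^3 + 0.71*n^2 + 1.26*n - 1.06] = 6.12*n^2 + 1.42*n + 1.26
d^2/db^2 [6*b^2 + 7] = 12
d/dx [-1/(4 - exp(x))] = -exp(x)/(exp(x) - 4)^2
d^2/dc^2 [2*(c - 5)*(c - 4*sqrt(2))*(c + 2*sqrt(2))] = 12*c - 20 - 8*sqrt(2)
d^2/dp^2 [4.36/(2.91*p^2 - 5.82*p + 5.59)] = (-73.841832*p^2 + 147.683664*p + 295.367328*(p - 1)^2 - 141.847368)/(2.91*p^2 - 5.82*p + 5.59)^3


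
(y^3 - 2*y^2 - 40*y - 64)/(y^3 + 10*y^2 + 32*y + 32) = (y - 8)/(y + 4)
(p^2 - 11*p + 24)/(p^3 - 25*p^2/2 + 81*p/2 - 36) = 2/(2*p - 3)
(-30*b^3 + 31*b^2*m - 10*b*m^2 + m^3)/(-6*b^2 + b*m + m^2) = (15*b^2 - 8*b*m + m^2)/(3*b + m)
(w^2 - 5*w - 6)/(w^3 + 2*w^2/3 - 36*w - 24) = 3*(w + 1)/(3*w^2 + 20*w + 12)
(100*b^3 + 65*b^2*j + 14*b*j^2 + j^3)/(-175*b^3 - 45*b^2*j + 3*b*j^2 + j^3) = (-4*b - j)/(7*b - j)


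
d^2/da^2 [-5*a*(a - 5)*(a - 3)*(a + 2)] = -60*a^2 + 180*a + 10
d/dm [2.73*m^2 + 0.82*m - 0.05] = 5.46*m + 0.82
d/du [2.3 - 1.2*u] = -1.20000000000000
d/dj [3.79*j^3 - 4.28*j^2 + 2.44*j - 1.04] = 11.37*j^2 - 8.56*j + 2.44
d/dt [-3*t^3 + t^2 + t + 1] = -9*t^2 + 2*t + 1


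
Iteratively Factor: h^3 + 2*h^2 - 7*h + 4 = (h - 1)*(h^2 + 3*h - 4) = (h - 1)*(h + 4)*(h - 1)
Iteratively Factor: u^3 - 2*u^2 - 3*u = (u + 1)*(u^2 - 3*u) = u*(u + 1)*(u - 3)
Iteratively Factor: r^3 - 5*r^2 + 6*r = (r)*(r^2 - 5*r + 6) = r*(r - 2)*(r - 3)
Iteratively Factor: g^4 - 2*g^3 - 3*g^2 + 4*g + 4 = (g + 1)*(g^3 - 3*g^2 + 4) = (g + 1)^2*(g^2 - 4*g + 4) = (g - 2)*(g + 1)^2*(g - 2)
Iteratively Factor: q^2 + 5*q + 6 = (q + 2)*(q + 3)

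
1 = 1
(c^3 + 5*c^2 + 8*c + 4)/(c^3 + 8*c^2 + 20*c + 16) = (c + 1)/(c + 4)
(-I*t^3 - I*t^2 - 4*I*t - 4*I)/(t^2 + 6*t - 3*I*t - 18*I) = I*(-t^3 - t^2 - 4*t - 4)/(t^2 + 3*t*(2 - I) - 18*I)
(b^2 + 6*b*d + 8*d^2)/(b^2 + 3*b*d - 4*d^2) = (b + 2*d)/(b - d)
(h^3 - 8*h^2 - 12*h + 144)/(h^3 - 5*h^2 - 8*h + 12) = (h^2 - 2*h - 24)/(h^2 + h - 2)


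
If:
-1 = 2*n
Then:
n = -1/2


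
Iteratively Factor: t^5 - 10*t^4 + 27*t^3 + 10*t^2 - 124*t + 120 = (t + 2)*(t^4 - 12*t^3 + 51*t^2 - 92*t + 60) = (t - 2)*(t + 2)*(t^3 - 10*t^2 + 31*t - 30) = (t - 5)*(t - 2)*(t + 2)*(t^2 - 5*t + 6) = (t - 5)*(t - 3)*(t - 2)*(t + 2)*(t - 2)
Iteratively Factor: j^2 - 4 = (j - 2)*(j + 2)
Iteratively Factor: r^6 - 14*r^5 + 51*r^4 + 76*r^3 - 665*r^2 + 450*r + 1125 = (r - 5)*(r^5 - 9*r^4 + 6*r^3 + 106*r^2 - 135*r - 225) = (r - 5)^2*(r^4 - 4*r^3 - 14*r^2 + 36*r + 45) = (r - 5)^2*(r - 3)*(r^3 - r^2 - 17*r - 15) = (r - 5)^2*(r - 3)*(r + 3)*(r^2 - 4*r - 5) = (r - 5)^2*(r - 3)*(r + 1)*(r + 3)*(r - 5)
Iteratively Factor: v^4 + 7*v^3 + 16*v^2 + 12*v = (v + 3)*(v^3 + 4*v^2 + 4*v) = (v + 2)*(v + 3)*(v^2 + 2*v) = v*(v + 2)*(v + 3)*(v + 2)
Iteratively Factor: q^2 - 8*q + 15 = (q - 3)*(q - 5)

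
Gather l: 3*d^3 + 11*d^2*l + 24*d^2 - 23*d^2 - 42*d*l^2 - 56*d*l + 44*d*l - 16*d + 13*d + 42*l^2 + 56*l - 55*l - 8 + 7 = 3*d^3 + d^2 - 3*d + l^2*(42 - 42*d) + l*(11*d^2 - 12*d + 1) - 1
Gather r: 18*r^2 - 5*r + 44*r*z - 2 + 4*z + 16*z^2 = 18*r^2 + r*(44*z - 5) + 16*z^2 + 4*z - 2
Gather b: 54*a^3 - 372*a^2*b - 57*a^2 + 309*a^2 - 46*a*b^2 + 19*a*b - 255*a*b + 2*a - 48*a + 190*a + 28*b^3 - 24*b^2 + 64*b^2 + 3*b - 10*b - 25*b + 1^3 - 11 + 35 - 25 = 54*a^3 + 252*a^2 + 144*a + 28*b^3 + b^2*(40 - 46*a) + b*(-372*a^2 - 236*a - 32)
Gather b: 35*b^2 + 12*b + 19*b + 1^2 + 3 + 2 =35*b^2 + 31*b + 6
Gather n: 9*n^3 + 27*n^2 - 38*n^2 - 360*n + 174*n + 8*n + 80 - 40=9*n^3 - 11*n^2 - 178*n + 40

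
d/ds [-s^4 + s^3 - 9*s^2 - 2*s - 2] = -4*s^3 + 3*s^2 - 18*s - 2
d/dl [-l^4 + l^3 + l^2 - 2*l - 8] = -4*l^3 + 3*l^2 + 2*l - 2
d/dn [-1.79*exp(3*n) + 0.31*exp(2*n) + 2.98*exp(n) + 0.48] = (-5.37*exp(2*n) + 0.62*exp(n) + 2.98)*exp(n)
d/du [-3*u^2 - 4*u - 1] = -6*u - 4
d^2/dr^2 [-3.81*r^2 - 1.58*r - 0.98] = -7.62000000000000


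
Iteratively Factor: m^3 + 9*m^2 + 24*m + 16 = (m + 4)*(m^2 + 5*m + 4) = (m + 4)^2*(m + 1)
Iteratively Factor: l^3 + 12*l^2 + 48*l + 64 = (l + 4)*(l^2 + 8*l + 16) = (l + 4)^2*(l + 4)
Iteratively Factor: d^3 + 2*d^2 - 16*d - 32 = (d + 2)*(d^2 - 16) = (d - 4)*(d + 2)*(d + 4)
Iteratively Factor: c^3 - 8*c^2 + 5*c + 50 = (c - 5)*(c^2 - 3*c - 10) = (c - 5)*(c + 2)*(c - 5)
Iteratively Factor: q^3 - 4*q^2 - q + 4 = (q - 4)*(q^2 - 1) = (q - 4)*(q - 1)*(q + 1)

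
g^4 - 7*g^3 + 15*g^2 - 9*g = g*(g - 3)^2*(g - 1)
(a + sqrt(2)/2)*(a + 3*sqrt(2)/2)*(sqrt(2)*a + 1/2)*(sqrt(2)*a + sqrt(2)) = 2*a^4 + 2*a^3 + 9*sqrt(2)*a^3/2 + 5*a^2 + 9*sqrt(2)*a^2/2 + 3*sqrt(2)*a/4 + 5*a + 3*sqrt(2)/4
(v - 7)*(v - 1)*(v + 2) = v^3 - 6*v^2 - 9*v + 14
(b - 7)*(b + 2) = b^2 - 5*b - 14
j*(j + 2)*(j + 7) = j^3 + 9*j^2 + 14*j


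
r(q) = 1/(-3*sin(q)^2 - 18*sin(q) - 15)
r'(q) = (6*sin(q)*cos(q) + 18*cos(q))/(-3*sin(q)^2 - 18*sin(q) - 15)^2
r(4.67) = -92.75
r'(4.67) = -4376.43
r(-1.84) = -2.29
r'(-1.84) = -17.08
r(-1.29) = -2.11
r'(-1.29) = 15.05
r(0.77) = -0.03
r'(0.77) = 0.02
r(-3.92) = -0.03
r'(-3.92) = -0.02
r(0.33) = -0.05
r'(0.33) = 0.04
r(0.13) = -0.06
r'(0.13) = 0.06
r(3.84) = -0.21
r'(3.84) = -0.50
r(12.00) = -0.16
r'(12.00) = 0.32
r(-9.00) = -0.12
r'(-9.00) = -0.22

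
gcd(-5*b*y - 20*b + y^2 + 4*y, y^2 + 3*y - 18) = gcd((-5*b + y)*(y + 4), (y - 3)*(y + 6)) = 1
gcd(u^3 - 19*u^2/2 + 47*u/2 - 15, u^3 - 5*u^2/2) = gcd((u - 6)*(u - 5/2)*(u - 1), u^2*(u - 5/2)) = u - 5/2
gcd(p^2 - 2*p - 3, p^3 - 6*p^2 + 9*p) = p - 3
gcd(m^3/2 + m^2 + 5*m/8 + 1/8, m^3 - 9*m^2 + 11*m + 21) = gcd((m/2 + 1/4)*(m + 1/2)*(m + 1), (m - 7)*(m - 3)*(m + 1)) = m + 1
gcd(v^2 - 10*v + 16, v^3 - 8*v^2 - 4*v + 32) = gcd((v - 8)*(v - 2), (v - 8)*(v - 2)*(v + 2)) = v^2 - 10*v + 16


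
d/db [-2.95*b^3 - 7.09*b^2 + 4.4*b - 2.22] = -8.85*b^2 - 14.18*b + 4.4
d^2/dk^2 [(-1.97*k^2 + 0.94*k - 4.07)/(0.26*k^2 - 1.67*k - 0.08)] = (-1.58366*k^3 - 1.896648*k^2 + 10.720476*k - 23.147342)/(0.017576*k^6 - 0.338676*k^5 + 2.159118*k^4 - 4.449047*k^3 - 0.664344*k^2 - 0.032064*k - 0.000512)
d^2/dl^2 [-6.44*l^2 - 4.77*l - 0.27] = -12.8800000000000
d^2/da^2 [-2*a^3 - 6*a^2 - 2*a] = -12*a - 12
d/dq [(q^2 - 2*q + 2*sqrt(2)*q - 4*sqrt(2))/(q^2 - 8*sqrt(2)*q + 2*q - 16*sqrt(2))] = 2*(-5*sqrt(2)*q^2 + 2*q^2 - 12*sqrt(2)*q - 64 + 20*sqrt(2))/(q^4 - 16*sqrt(2)*q^3 + 4*q^3 - 64*sqrt(2)*q^2 + 132*q^2 - 64*sqrt(2)*q + 512*q + 512)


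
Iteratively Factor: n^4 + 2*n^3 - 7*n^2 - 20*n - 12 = (n + 1)*(n^3 + n^2 - 8*n - 12) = (n + 1)*(n + 2)*(n^2 - n - 6) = (n + 1)*(n + 2)^2*(n - 3)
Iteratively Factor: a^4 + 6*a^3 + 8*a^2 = (a)*(a^3 + 6*a^2 + 8*a) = a*(a + 2)*(a^2 + 4*a) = a*(a + 2)*(a + 4)*(a)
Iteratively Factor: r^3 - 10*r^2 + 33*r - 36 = (r - 3)*(r^2 - 7*r + 12) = (r - 4)*(r - 3)*(r - 3)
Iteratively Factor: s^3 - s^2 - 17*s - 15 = (s + 3)*(s^2 - 4*s - 5) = (s - 5)*(s + 3)*(s + 1)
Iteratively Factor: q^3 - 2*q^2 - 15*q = (q - 5)*(q^2 + 3*q) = q*(q - 5)*(q + 3)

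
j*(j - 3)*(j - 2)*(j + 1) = j^4 - 4*j^3 + j^2 + 6*j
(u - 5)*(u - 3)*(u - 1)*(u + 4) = u^4 - 5*u^3 - 13*u^2 + 77*u - 60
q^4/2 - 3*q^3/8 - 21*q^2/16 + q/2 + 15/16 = (q/2 + 1/2)*(q - 3/2)*(q - 5/4)*(q + 1)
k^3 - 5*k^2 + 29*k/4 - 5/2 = (k - 5/2)*(k - 2)*(k - 1/2)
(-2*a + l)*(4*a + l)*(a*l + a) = -8*a^3*l - 8*a^3 + 2*a^2*l^2 + 2*a^2*l + a*l^3 + a*l^2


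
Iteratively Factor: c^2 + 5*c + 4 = (c + 1)*(c + 4)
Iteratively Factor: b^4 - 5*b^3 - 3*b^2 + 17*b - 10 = (b + 2)*(b^3 - 7*b^2 + 11*b - 5) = (b - 1)*(b + 2)*(b^2 - 6*b + 5) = (b - 5)*(b - 1)*(b + 2)*(b - 1)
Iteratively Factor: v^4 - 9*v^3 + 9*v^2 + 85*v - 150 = (v + 3)*(v^3 - 12*v^2 + 45*v - 50) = (v - 5)*(v + 3)*(v^2 - 7*v + 10) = (v - 5)*(v - 2)*(v + 3)*(v - 5)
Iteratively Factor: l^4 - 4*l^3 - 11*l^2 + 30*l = (l)*(l^3 - 4*l^2 - 11*l + 30) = l*(l - 2)*(l^2 - 2*l - 15) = l*(l - 2)*(l + 3)*(l - 5)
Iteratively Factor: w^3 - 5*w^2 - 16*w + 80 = (w + 4)*(w^2 - 9*w + 20) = (w - 5)*(w + 4)*(w - 4)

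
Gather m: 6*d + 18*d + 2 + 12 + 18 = 24*d + 32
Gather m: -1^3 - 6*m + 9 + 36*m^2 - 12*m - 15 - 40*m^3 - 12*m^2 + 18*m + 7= -40*m^3 + 24*m^2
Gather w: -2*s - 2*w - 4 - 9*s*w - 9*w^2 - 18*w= -2*s - 9*w^2 + w*(-9*s - 20) - 4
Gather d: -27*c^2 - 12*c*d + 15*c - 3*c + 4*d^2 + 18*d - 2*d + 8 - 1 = -27*c^2 + 12*c + 4*d^2 + d*(16 - 12*c) + 7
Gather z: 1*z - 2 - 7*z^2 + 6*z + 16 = -7*z^2 + 7*z + 14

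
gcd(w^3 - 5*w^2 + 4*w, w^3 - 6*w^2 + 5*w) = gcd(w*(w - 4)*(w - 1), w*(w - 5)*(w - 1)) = w^2 - w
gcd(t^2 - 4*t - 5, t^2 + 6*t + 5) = t + 1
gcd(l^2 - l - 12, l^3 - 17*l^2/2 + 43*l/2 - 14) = l - 4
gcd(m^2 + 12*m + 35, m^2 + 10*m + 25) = m + 5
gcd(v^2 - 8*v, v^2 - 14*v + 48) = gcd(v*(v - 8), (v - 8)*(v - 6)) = v - 8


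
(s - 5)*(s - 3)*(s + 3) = s^3 - 5*s^2 - 9*s + 45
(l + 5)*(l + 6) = l^2 + 11*l + 30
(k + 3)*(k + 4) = k^2 + 7*k + 12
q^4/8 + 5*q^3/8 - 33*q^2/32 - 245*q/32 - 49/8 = (q/4 + 1)*(q/2 + 1/2)*(q - 7/2)*(q + 7/2)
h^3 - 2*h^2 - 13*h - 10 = (h - 5)*(h + 1)*(h + 2)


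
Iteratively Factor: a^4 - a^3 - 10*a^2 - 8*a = (a + 2)*(a^3 - 3*a^2 - 4*a) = a*(a + 2)*(a^2 - 3*a - 4) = a*(a + 1)*(a + 2)*(a - 4)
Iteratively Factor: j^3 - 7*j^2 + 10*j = (j - 5)*(j^2 - 2*j) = j*(j - 5)*(j - 2)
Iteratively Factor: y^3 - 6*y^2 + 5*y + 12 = (y - 3)*(y^2 - 3*y - 4) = (y - 4)*(y - 3)*(y + 1)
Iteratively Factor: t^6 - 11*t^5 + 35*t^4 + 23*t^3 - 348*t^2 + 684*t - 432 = (t - 3)*(t^5 - 8*t^4 + 11*t^3 + 56*t^2 - 180*t + 144) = (t - 4)*(t - 3)*(t^4 - 4*t^3 - 5*t^2 + 36*t - 36) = (t - 4)*(t - 3)*(t - 2)*(t^3 - 2*t^2 - 9*t + 18) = (t - 4)*(t - 3)*(t - 2)*(t + 3)*(t^2 - 5*t + 6) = (t - 4)*(t - 3)^2*(t - 2)*(t + 3)*(t - 2)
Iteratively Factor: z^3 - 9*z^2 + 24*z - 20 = (z - 2)*(z^2 - 7*z + 10) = (z - 2)^2*(z - 5)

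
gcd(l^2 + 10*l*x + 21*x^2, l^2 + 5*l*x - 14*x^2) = l + 7*x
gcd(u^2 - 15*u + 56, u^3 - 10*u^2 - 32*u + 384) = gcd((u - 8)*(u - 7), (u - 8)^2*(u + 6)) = u - 8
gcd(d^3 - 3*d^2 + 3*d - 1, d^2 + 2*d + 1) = 1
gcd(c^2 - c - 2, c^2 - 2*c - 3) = c + 1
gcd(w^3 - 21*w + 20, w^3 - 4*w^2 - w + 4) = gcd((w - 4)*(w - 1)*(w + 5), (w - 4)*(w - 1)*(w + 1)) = w^2 - 5*w + 4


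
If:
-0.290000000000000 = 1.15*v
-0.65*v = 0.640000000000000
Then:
No Solution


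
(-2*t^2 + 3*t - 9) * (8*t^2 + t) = -16*t^4 + 22*t^3 - 69*t^2 - 9*t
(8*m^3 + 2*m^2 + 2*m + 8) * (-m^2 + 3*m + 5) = -8*m^5 + 22*m^4 + 44*m^3 + 8*m^2 + 34*m + 40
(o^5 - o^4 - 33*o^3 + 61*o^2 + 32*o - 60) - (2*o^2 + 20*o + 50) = o^5 - o^4 - 33*o^3 + 59*o^2 + 12*o - 110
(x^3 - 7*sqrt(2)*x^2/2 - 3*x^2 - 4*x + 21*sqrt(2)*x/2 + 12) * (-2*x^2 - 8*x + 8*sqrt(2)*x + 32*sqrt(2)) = -2*x^5 - 2*x^4 + 15*sqrt(2)*x^4 - 24*x^3 + 15*sqrt(2)*x^3 - 212*sqrt(2)*x^2 - 48*x^2 - 32*sqrt(2)*x + 576*x + 384*sqrt(2)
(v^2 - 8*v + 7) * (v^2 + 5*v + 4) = v^4 - 3*v^3 - 29*v^2 + 3*v + 28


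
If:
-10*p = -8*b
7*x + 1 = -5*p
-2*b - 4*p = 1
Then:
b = -5/26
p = -2/13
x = -3/91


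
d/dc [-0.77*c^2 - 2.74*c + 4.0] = -1.54*c - 2.74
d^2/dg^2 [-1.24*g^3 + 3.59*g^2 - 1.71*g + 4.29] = 7.18 - 7.44*g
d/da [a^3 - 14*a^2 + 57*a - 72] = 3*a^2 - 28*a + 57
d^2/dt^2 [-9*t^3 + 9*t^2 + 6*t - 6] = 18 - 54*t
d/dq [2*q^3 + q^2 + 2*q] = 6*q^2 + 2*q + 2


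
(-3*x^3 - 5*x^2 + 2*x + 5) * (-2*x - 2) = 6*x^4 + 16*x^3 + 6*x^2 - 14*x - 10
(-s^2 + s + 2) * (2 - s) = s^3 - 3*s^2 + 4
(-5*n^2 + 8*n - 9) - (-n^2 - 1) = -4*n^2 + 8*n - 8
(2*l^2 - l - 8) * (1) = 2*l^2 - l - 8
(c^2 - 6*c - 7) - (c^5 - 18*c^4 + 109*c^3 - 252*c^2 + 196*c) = -c^5 + 18*c^4 - 109*c^3 + 253*c^2 - 202*c - 7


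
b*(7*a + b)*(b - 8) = 7*a*b^2 - 56*a*b + b^3 - 8*b^2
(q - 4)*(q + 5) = q^2 + q - 20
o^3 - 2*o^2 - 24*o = o*(o - 6)*(o + 4)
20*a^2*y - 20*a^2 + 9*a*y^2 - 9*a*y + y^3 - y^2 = (4*a + y)*(5*a + y)*(y - 1)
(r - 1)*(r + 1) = r^2 - 1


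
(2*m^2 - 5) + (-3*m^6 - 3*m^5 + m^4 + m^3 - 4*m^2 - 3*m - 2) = -3*m^6 - 3*m^5 + m^4 + m^3 - 2*m^2 - 3*m - 7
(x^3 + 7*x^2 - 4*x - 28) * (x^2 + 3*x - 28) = x^5 + 10*x^4 - 11*x^3 - 236*x^2 + 28*x + 784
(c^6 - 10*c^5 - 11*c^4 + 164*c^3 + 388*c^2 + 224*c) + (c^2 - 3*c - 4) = c^6 - 10*c^5 - 11*c^4 + 164*c^3 + 389*c^2 + 221*c - 4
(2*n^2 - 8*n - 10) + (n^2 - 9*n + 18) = 3*n^2 - 17*n + 8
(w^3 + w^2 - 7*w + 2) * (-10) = -10*w^3 - 10*w^2 + 70*w - 20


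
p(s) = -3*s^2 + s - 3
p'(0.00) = 1.00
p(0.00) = -3.00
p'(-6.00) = 37.00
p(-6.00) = -117.00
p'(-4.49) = 27.94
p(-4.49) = -67.97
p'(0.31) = -0.86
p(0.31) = -2.98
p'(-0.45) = 3.70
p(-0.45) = -4.06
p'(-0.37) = 3.22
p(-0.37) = -3.78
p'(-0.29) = 2.74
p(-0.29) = -3.54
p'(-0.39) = 3.34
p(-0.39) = -3.85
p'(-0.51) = 4.06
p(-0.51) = -4.29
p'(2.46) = -13.76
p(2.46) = -18.69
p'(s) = 1 - 6*s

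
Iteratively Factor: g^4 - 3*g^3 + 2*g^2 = (g - 1)*(g^3 - 2*g^2) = (g - 2)*(g - 1)*(g^2) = g*(g - 2)*(g - 1)*(g)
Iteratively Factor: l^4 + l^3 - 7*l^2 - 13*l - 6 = (l - 3)*(l^3 + 4*l^2 + 5*l + 2) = (l - 3)*(l + 1)*(l^2 + 3*l + 2) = (l - 3)*(l + 1)*(l + 2)*(l + 1)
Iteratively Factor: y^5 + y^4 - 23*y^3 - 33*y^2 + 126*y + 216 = (y + 3)*(y^4 - 2*y^3 - 17*y^2 + 18*y + 72) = (y + 2)*(y + 3)*(y^3 - 4*y^2 - 9*y + 36) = (y - 4)*(y + 2)*(y + 3)*(y^2 - 9) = (y - 4)*(y + 2)*(y + 3)^2*(y - 3)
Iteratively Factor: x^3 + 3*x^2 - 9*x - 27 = (x - 3)*(x^2 + 6*x + 9) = (x - 3)*(x + 3)*(x + 3)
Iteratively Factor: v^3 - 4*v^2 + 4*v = (v)*(v^2 - 4*v + 4) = v*(v - 2)*(v - 2)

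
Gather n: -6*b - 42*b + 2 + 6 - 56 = -48*b - 48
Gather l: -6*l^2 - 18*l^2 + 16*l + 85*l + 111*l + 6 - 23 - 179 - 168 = -24*l^2 + 212*l - 364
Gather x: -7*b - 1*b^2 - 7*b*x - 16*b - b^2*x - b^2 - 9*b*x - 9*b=-2*b^2 - 32*b + x*(-b^2 - 16*b)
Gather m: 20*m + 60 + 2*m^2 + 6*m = 2*m^2 + 26*m + 60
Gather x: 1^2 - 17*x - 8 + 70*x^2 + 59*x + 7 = 70*x^2 + 42*x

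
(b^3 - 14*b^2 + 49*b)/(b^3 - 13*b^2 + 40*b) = (b^2 - 14*b + 49)/(b^2 - 13*b + 40)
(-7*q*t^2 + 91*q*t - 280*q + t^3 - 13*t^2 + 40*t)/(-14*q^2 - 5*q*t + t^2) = (t^2 - 13*t + 40)/(2*q + t)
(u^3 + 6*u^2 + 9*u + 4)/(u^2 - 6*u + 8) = (u^3 + 6*u^2 + 9*u + 4)/(u^2 - 6*u + 8)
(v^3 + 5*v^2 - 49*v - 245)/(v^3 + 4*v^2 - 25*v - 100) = (v^2 - 49)/(v^2 - v - 20)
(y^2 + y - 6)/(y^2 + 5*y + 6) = (y - 2)/(y + 2)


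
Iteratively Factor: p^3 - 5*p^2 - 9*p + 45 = (p - 3)*(p^2 - 2*p - 15) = (p - 5)*(p - 3)*(p + 3)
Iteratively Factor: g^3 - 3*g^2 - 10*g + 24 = (g + 3)*(g^2 - 6*g + 8) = (g - 2)*(g + 3)*(g - 4)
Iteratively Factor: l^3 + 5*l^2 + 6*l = (l + 2)*(l^2 + 3*l) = l*(l + 2)*(l + 3)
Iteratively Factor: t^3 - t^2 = (t - 1)*(t^2) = t*(t - 1)*(t)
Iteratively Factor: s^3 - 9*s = (s + 3)*(s^2 - 3*s) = s*(s + 3)*(s - 3)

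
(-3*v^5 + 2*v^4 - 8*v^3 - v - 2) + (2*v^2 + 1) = -3*v^5 + 2*v^4 - 8*v^3 + 2*v^2 - v - 1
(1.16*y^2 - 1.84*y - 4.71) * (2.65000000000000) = 3.074*y^2 - 4.876*y - 12.4815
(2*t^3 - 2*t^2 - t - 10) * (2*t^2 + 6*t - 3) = 4*t^5 + 8*t^4 - 20*t^3 - 20*t^2 - 57*t + 30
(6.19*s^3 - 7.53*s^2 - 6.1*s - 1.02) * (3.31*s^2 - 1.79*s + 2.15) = 20.4889*s^5 - 36.0044*s^4 + 6.5962*s^3 - 8.6467*s^2 - 11.2892*s - 2.193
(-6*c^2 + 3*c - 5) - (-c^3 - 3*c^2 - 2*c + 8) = c^3 - 3*c^2 + 5*c - 13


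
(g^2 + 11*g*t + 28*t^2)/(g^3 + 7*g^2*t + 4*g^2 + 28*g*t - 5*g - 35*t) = (g + 4*t)/(g^2 + 4*g - 5)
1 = 1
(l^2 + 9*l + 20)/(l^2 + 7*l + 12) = (l + 5)/(l + 3)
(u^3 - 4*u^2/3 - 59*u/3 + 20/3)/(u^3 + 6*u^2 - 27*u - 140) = (u - 1/3)/(u + 7)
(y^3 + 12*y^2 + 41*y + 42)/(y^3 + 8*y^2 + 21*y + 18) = (y + 7)/(y + 3)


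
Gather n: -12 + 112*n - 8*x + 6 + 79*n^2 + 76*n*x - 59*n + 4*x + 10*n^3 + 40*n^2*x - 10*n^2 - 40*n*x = 10*n^3 + n^2*(40*x + 69) + n*(36*x + 53) - 4*x - 6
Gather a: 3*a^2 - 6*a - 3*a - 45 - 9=3*a^2 - 9*a - 54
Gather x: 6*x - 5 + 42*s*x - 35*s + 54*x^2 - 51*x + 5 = -35*s + 54*x^2 + x*(42*s - 45)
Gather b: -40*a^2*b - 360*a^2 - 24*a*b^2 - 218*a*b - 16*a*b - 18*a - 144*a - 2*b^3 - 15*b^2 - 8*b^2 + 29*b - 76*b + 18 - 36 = -360*a^2 - 162*a - 2*b^3 + b^2*(-24*a - 23) + b*(-40*a^2 - 234*a - 47) - 18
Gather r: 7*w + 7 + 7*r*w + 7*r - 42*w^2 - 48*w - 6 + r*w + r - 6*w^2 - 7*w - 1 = r*(8*w + 8) - 48*w^2 - 48*w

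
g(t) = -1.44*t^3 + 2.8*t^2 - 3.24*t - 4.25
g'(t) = -4.32*t^2 + 5.6*t - 3.24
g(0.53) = -5.40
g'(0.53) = -1.49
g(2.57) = -18.53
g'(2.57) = -17.38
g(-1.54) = 12.64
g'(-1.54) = -22.11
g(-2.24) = 33.24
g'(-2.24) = -37.46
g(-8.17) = 994.41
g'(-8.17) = -337.35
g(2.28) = -14.15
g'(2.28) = -12.93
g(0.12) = -4.60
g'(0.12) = -2.63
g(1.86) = -9.86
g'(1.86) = -7.77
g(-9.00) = 1301.47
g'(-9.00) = -403.56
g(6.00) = -233.93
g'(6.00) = -125.16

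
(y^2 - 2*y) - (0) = y^2 - 2*y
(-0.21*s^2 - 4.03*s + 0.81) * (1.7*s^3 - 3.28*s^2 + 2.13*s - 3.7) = -0.357*s^5 - 6.1622*s^4 + 14.1481*s^3 - 10.4637*s^2 + 16.6363*s - 2.997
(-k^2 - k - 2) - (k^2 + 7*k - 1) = -2*k^2 - 8*k - 1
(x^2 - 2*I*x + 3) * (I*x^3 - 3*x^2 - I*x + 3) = I*x^5 - x^4 + 8*I*x^3 - 8*x^2 - 9*I*x + 9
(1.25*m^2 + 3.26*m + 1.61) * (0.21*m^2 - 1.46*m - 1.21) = 0.2625*m^4 - 1.1404*m^3 - 5.934*m^2 - 6.2952*m - 1.9481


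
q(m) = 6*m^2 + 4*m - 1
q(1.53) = 19.17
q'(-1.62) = -15.44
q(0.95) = 8.22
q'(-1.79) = -17.48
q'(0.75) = 13.00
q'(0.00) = 4.00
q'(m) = 12*m + 4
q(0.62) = 3.79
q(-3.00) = 41.00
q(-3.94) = 76.38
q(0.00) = -1.00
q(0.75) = 5.38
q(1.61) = 20.99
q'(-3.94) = -43.28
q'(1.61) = 23.32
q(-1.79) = 11.06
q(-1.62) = 8.27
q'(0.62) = 11.44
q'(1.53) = 22.36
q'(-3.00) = -32.00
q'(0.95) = 15.40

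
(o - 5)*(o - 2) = o^2 - 7*o + 10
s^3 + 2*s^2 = s^2*(s + 2)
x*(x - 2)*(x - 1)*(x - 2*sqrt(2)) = x^4 - 3*x^3 - 2*sqrt(2)*x^3 + 2*x^2 + 6*sqrt(2)*x^2 - 4*sqrt(2)*x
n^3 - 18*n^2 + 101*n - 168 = (n - 8)*(n - 7)*(n - 3)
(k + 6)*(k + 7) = k^2 + 13*k + 42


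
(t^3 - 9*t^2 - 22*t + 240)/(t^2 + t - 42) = (t^2 - 3*t - 40)/(t + 7)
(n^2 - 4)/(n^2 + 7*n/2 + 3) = 2*(n - 2)/(2*n + 3)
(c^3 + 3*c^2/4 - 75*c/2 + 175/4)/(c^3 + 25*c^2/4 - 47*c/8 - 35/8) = 2*(c - 5)/(2*c + 1)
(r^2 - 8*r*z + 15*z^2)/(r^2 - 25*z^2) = (r - 3*z)/(r + 5*z)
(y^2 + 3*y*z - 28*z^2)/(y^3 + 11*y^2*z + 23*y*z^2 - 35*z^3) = (y - 4*z)/(y^2 + 4*y*z - 5*z^2)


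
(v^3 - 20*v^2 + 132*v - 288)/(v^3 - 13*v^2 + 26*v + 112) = (v^2 - 12*v + 36)/(v^2 - 5*v - 14)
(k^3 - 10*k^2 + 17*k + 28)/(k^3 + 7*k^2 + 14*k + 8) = (k^2 - 11*k + 28)/(k^2 + 6*k + 8)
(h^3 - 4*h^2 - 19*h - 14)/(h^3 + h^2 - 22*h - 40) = (h^2 - 6*h - 7)/(h^2 - h - 20)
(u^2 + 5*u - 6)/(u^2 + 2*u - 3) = (u + 6)/(u + 3)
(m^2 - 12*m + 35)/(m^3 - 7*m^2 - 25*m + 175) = 1/(m + 5)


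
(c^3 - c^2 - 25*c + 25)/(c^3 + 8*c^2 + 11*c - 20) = (c - 5)/(c + 4)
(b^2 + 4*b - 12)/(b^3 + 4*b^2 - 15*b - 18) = (b - 2)/(b^2 - 2*b - 3)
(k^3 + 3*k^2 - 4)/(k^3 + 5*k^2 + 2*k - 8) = (k + 2)/(k + 4)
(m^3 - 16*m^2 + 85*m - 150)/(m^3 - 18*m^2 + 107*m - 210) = (m - 5)/(m - 7)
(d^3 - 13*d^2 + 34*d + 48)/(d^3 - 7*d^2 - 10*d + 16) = (d^2 - 5*d - 6)/(d^2 + d - 2)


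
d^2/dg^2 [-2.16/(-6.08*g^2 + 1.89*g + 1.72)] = (159.694848*g^2 - 49.641984*g - 2.16*(12.16*g - 1.89)*(24.32*g - 3.78) - 45.176832)/(-6.08*g^2 + 1.89*g + 1.72)^3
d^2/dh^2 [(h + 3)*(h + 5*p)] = 2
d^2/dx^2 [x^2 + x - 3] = 2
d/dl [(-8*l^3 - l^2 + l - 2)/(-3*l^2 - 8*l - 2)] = (24*l^4 + 128*l^3 + 59*l^2 - 8*l - 18)/(9*l^4 + 48*l^3 + 76*l^2 + 32*l + 4)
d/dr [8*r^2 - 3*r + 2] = 16*r - 3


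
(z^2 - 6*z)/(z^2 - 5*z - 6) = z/(z + 1)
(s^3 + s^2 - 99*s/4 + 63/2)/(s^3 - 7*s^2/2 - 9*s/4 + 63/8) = 2*(s + 6)/(2*s + 3)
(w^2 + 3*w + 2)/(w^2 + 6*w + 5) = (w + 2)/(w + 5)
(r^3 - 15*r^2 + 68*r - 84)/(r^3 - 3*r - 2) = (r^2 - 13*r + 42)/(r^2 + 2*r + 1)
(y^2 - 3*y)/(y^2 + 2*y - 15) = y/(y + 5)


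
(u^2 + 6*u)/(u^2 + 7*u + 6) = u/(u + 1)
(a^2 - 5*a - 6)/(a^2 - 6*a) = (a + 1)/a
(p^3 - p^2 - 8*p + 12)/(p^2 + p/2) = 2*(p^3 - p^2 - 8*p + 12)/(p*(2*p + 1))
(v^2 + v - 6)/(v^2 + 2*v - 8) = (v + 3)/(v + 4)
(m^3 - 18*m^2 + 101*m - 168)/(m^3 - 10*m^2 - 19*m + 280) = (m - 3)/(m + 5)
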